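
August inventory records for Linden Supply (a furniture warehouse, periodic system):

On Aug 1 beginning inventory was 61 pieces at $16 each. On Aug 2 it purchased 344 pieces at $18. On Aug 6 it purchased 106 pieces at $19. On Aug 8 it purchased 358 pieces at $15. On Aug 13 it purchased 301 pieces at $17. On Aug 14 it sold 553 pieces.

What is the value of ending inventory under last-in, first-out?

Ending inventory = $10,772

Aug 14, 553 sold [LIFO — newest first]: 301 @ $17 + 252 @ $15 = $8,897
Ending inventory: 61 @ $16 + 344 @ $18 + 106 @ $19 + 106 @ $15 = $10,772
Check: goods available $19,669 = COGS $8,897 + ending $10,772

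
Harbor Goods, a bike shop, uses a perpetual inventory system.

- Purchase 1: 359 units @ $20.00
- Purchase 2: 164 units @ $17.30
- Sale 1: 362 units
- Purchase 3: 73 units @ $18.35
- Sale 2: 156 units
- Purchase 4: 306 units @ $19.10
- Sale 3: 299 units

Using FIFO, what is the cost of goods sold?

Sale 1 (362) [FIFO — oldest first]: 359 @ $20.00 + 3 @ $17.30 = $7,231.90
Sale 2 (156) [FIFO — oldest first]: 156 @ $17.30 = $2,698.80
Sale 3 (299) [FIFO — oldest first]: 5 @ $17.30 + 73 @ $18.35 + 221 @ $19.10 = $5,647.15
Total COGS = $7,231.90 + $2,698.80 + $5,647.15 = $15,577.85
Ending inventory: 85 @ $19.10 = $1,623.50
Check: goods available $17,201.35 = COGS $15,577.85 + ending $1,623.50

COGS = $15,577.85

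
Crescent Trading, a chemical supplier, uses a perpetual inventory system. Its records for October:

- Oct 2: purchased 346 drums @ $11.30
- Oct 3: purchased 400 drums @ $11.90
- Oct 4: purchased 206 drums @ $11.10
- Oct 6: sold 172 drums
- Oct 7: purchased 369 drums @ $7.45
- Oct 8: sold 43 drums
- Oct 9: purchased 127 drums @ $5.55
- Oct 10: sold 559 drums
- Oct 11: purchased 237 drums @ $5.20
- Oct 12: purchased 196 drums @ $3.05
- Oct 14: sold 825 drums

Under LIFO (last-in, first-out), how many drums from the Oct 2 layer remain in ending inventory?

Oct 6, 172 sold [LIFO — newest first]: 172 @ $11.10 = $1,909.20
Oct 8, 43 sold [LIFO — newest first]: 43 @ $7.45 = $320.35
Oct 10, 559 sold [LIFO — newest first]: 127 @ $5.55 + 326 @ $7.45 + 34 @ $11.10 + 72 @ $11.90 = $4,367.75
Oct 14, 825 sold [LIFO — newest first]: 196 @ $3.05 + 237 @ $5.20 + 328 @ $11.90 + 64 @ $11.30 = $6,456.60
Total COGS = $1,909.20 + $320.35 + $4,367.75 + $6,456.60 = $13,053.90
Ending inventory: 282 @ $11.30 = $3,186.60
Check: goods available $16,240.50 = COGS $13,053.90 + ending $3,186.60

282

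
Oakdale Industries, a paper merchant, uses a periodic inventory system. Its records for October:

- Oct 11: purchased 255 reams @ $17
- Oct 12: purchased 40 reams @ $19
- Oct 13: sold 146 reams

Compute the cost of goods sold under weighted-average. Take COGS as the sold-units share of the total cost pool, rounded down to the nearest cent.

Oct 13, sell 146: 146/295 × $5,095.00 → $2,521.59
Ending inventory (cost pool remaining) = $2,573.41

COGS = $2,521.59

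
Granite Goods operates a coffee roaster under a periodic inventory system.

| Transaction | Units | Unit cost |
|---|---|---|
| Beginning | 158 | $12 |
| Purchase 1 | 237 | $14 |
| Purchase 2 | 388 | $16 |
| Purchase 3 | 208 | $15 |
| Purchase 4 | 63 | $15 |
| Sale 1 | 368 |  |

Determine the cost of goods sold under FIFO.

Sale 1 (368) [FIFO — oldest first]: 158 @ $12 + 210 @ $14 = $4,836
Ending inventory: 27 @ $14 + 388 @ $16 + 208 @ $15 + 63 @ $15 = $10,651

COGS = $4,836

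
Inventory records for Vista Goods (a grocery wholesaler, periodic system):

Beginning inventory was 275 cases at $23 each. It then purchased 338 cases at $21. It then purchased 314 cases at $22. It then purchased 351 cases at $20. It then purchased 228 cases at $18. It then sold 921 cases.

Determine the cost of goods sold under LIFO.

COGS = $18,620

Sale 1 (921) [LIFO — newest first]: 228 @ $18 + 351 @ $20 + 314 @ $22 + 28 @ $21 = $18,620
Ending inventory: 275 @ $23 + 310 @ $21 = $12,835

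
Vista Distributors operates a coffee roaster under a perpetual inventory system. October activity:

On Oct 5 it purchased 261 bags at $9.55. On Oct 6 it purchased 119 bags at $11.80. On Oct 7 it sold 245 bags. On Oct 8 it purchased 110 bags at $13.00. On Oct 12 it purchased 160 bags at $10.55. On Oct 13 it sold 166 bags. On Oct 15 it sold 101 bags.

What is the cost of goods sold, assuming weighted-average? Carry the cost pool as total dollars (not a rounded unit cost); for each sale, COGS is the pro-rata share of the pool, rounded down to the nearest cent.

After Oct 5: 261 on hand, pool $2,492.55 (≈ $9.5500 each)
After Oct 6: 380 on hand, pool $3,896.75 (≈ $10.2546 each)
Oct 7, sell 245: 245/380 × $3,896.75 → $2,512.37
After Oct 8: 245 on hand, pool $2,814.38 (≈ $11.4873 each)
After Oct 12: 405 on hand, pool $4,502.38 (≈ $11.1170 each)
Oct 13, sell 166: 166/405 × $4,502.38 → $1,845.41
Oct 15, sell 101: 101/239 × $2,656.97 → $1,122.81
Total COGS = $2,512.37 + $1,845.41 + $1,122.81 = $5,480.59
Ending inventory (cost pool remaining) = $1,534.16

COGS = $5,480.59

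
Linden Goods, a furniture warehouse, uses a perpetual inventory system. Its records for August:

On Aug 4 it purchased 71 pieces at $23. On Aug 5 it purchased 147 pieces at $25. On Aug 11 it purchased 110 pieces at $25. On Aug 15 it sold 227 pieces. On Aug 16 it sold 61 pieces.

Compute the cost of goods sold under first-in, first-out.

COGS = $7,058

Aug 15, 227 sold [FIFO — oldest first]: 71 @ $23 + 147 @ $25 + 9 @ $25 = $5,533
Aug 16, 61 sold [FIFO — oldest first]: 61 @ $25 = $1,525
Total COGS = $5,533 + $1,525 = $7,058
Ending inventory: 40 @ $25 = $1,000
Check: goods available $8,058 = COGS $7,058 + ending $1,000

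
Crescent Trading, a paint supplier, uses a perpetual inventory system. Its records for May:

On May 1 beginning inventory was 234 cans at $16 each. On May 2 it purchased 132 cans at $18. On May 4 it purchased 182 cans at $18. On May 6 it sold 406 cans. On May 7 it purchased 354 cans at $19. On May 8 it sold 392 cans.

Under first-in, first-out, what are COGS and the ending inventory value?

COGS = $14,146; ending inventory = $1,976

May 6, 406 sold [FIFO — oldest first]: 234 @ $16 + 132 @ $18 + 40 @ $18 = $6,840
May 8, 392 sold [FIFO — oldest first]: 142 @ $18 + 250 @ $19 = $7,306
Total COGS = $6,840 + $7,306 = $14,146
Ending inventory: 104 @ $19 = $1,976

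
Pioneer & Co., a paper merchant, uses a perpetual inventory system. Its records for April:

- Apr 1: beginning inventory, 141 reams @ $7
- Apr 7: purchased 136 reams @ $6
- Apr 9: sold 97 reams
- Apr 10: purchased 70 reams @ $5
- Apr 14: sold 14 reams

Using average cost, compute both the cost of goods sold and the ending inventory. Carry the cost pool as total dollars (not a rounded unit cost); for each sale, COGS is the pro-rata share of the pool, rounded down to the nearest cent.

COGS = $716.58; ending inventory = $1,436.42

After Apr 1: 141 on hand, pool $987.00 (≈ $7.0000 each)
After Apr 7: 277 on hand, pool $1,803.00 (≈ $6.5090 each)
Apr 9, sell 97: 97/277 × $1,803.00 → $631.37
After Apr 10: 250 on hand, pool $1,521.63 (≈ $6.0865 each)
Apr 14, sell 14: 14/250 × $1,521.63 → $85.21
Total COGS = $631.37 + $85.21 = $716.58
Ending inventory (cost pool remaining) = $1,436.42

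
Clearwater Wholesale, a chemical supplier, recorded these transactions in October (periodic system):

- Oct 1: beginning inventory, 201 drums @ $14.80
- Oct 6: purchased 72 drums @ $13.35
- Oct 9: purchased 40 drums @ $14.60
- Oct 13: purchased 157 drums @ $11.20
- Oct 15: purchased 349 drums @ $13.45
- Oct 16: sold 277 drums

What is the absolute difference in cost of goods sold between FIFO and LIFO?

$268.75

FIFO COGS: 201 @ $14.80 + 72 @ $13.35 + 4 @ $14.60 = $3,994.40
LIFO COGS: 277 @ $13.45 = $3,725.65
Difference = |$3,994.40 − $3,725.65| = $268.75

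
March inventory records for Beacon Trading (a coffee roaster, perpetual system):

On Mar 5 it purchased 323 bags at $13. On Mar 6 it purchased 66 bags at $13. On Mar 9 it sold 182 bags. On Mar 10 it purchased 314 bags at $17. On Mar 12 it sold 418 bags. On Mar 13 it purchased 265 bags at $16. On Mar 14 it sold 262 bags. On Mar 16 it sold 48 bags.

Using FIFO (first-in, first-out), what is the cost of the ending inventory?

Ending inventory = $928

Mar 9, 182 sold [FIFO — oldest first]: 182 @ $13 = $2,366
Mar 12, 418 sold [FIFO — oldest first]: 141 @ $13 + 66 @ $13 + 211 @ $17 = $6,278
Mar 14, 262 sold [FIFO — oldest first]: 103 @ $17 + 159 @ $16 = $4,295
Mar 16, 48 sold [FIFO — oldest first]: 48 @ $16 = $768
Total COGS = $2,366 + $6,278 + $4,295 + $768 = $13,707
Ending inventory: 58 @ $16 = $928
Check: goods available $14,635 = COGS $13,707 + ending $928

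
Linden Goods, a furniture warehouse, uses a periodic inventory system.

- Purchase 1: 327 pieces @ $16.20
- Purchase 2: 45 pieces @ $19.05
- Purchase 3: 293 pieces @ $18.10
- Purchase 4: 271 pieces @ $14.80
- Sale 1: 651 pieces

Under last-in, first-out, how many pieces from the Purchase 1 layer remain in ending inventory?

Sale 1 (651) [LIFO — newest first]: 271 @ $14.80 + 293 @ $18.10 + 45 @ $19.05 + 42 @ $16.20 = $10,851.75
Ending inventory: 285 @ $16.20 = $4,617.00

285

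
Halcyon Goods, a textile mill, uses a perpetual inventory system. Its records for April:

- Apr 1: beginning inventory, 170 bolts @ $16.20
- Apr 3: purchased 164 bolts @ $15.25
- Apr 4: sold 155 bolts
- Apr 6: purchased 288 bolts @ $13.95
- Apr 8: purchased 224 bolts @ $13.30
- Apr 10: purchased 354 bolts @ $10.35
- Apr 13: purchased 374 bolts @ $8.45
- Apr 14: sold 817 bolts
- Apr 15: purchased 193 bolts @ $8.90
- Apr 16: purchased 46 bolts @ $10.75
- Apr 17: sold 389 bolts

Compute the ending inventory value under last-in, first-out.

Ending inventory = $6,699.60

Apr 4, 155 sold [LIFO — newest first]: 155 @ $15.25 = $2,363.75
Apr 14, 817 sold [LIFO — newest first]: 374 @ $8.45 + 354 @ $10.35 + 89 @ $13.30 = $8,007.90
Apr 17, 389 sold [LIFO — newest first]: 46 @ $10.75 + 193 @ $8.90 + 135 @ $13.30 + 15 @ $13.95 = $4,216.95
Total COGS = $2,363.75 + $8,007.90 + $4,216.95 = $14,588.60
Ending inventory: 170 @ $16.20 + 9 @ $15.25 + 273 @ $13.95 = $6,699.60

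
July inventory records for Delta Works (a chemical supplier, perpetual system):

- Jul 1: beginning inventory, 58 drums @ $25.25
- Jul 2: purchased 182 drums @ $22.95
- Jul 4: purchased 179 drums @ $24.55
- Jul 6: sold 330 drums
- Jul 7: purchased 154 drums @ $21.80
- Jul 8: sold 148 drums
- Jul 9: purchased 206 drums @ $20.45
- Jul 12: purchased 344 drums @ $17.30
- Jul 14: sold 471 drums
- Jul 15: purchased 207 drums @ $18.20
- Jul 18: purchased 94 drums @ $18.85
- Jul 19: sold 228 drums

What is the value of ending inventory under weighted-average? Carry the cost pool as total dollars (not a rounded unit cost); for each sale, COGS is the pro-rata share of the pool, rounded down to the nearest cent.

After Jul 1: 58 on hand, pool $1,464.50 (≈ $25.2500 each)
After Jul 2: 240 on hand, pool $5,641.40 (≈ $23.5058 each)
After Jul 4: 419 on hand, pool $10,035.85 (≈ $23.9519 each)
Jul 6, sell 330: 330/419 × $10,035.85 → $7,904.13
After Jul 7: 243 on hand, pool $5,488.92 (≈ $22.5881 each)
Jul 8, sell 148: 148/243 × $5,488.92 → $3,343.04
After Jul 9: 301 on hand, pool $6,358.58 (≈ $21.1249 each)
After Jul 12: 645 on hand, pool $12,309.78 (≈ $19.0849 each)
Jul 14, sell 471: 471/645 × $12,309.78 → $8,989.00
After Jul 15: 381 on hand, pool $7,088.18 (≈ $18.6041 each)
After Jul 18: 475 on hand, pool $8,860.08 (≈ $18.6528 each)
Jul 19, sell 228: 228/475 × $8,860.08 → $4,252.83
Total COGS = $7,904.13 + $3,343.04 + $8,989.00 + $4,252.83 = $24,489.00
Ending inventory (cost pool remaining) = $4,607.25

Ending inventory = $4,607.25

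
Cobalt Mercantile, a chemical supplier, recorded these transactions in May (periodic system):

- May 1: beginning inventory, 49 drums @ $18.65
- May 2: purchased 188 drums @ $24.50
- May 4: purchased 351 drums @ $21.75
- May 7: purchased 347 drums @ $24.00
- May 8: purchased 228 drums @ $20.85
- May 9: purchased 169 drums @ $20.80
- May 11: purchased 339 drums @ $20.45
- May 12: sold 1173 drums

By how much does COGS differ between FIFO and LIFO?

FIFO COGS: 49 @ $18.65 + 188 @ $24.50 + 351 @ $21.75 + 347 @ $24.00 + 228 @ $20.85 + 10 @ $20.80 = $26,443.90
LIFO COGS: 339 @ $20.45 + 169 @ $20.80 + 228 @ $20.85 + 347 @ $24.00 + 90 @ $21.75 = $25,487.05
Difference = |$26,443.90 − $25,487.05| = $956.85

$956.85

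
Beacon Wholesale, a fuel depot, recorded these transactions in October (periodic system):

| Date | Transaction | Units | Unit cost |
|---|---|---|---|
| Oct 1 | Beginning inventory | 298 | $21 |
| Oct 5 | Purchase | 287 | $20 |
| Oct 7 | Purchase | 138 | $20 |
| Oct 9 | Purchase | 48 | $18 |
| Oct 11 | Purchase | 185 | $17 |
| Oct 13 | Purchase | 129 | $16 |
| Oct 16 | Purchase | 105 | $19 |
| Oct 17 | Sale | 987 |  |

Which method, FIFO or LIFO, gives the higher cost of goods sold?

FIFO

FIFO COGS: 298 @ $21 + 287 @ $20 + 138 @ $20 + 48 @ $18 + 185 @ $17 + 31 @ $16 = $19,263
LIFO COGS: 105 @ $19 + 129 @ $16 + 185 @ $17 + 48 @ $18 + 138 @ $20 + 287 @ $20 + 95 @ $21 = $18,563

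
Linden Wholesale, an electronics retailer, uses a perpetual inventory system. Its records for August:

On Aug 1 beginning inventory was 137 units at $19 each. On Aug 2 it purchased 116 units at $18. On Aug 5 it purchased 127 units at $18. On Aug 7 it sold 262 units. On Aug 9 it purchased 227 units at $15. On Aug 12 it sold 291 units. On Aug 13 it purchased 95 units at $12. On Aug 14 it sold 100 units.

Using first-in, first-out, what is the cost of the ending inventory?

Aug 7, 262 sold [FIFO — oldest first]: 137 @ $19 + 116 @ $18 + 9 @ $18 = $4,853
Aug 12, 291 sold [FIFO — oldest first]: 118 @ $18 + 173 @ $15 = $4,719
Aug 14, 100 sold [FIFO — oldest first]: 54 @ $15 + 46 @ $12 = $1,362
Total COGS = $4,853 + $4,719 + $1,362 = $10,934
Ending inventory: 49 @ $12 = $588

Ending inventory = $588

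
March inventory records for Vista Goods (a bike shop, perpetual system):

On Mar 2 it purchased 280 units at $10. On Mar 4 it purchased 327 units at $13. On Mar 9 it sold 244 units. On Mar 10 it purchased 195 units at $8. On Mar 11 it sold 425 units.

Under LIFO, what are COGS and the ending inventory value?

COGS = $7,281; ending inventory = $1,330

Mar 9, 244 sold [LIFO — newest first]: 244 @ $13 = $3,172
Mar 11, 425 sold [LIFO — newest first]: 195 @ $8 + 83 @ $13 + 147 @ $10 = $4,109
Total COGS = $3,172 + $4,109 = $7,281
Ending inventory: 133 @ $10 = $1,330
Check: goods available $8,611 = COGS $7,281 + ending $1,330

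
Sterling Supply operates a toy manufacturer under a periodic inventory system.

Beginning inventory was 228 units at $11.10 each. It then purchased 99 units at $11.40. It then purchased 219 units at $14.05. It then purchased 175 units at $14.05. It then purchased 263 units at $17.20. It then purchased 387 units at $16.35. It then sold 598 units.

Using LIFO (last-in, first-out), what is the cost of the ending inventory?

Sale 1 (598) [LIFO — newest first]: 387 @ $16.35 + 211 @ $17.20 = $9,956.65
Ending inventory: 228 @ $11.10 + 99 @ $11.40 + 219 @ $14.05 + 175 @ $14.05 + 52 @ $17.20 = $10,089.50
Check: goods available $20,046.15 = COGS $9,956.65 + ending $10,089.50

Ending inventory = $10,089.50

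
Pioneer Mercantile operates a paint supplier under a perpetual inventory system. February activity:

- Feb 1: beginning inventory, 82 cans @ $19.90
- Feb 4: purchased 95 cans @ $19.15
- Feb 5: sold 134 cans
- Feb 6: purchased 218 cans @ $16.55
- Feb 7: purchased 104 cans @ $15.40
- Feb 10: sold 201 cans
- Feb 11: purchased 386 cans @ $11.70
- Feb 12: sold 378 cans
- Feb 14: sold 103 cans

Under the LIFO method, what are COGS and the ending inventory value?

COGS = $11,890.75; ending inventory = $1,286.00

Feb 5, 134 sold [LIFO — newest first]: 95 @ $19.15 + 39 @ $19.90 = $2,595.35
Feb 10, 201 sold [LIFO — newest first]: 104 @ $15.40 + 97 @ $16.55 = $3,206.95
Feb 12, 378 sold [LIFO — newest first]: 378 @ $11.70 = $4,422.60
Feb 14, 103 sold [LIFO — newest first]: 8 @ $11.70 + 95 @ $16.55 = $1,665.85
Total COGS = $2,595.35 + $3,206.95 + $4,422.60 + $1,665.85 = $11,890.75
Ending inventory: 43 @ $19.90 + 26 @ $16.55 = $1,286.00
Check: goods available $13,176.75 = COGS $11,890.75 + ending $1,286.00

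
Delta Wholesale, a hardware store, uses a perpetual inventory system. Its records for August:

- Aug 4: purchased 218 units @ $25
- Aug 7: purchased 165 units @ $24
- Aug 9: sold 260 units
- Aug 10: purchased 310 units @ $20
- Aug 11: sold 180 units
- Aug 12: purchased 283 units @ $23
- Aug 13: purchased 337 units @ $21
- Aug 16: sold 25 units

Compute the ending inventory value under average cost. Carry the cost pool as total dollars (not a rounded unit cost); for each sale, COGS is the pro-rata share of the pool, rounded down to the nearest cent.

Ending inventory = $18,431.03

After Aug 4: 218 on hand, pool $5,450.00 (≈ $25.0000 each)
After Aug 7: 383 on hand, pool $9,410.00 (≈ $24.5692 each)
Aug 9, sell 260: 260/383 × $9,410.00 → $6,387.98
After Aug 10: 433 on hand, pool $9,222.02 (≈ $21.2980 each)
Aug 11, sell 180: 180/433 × $9,222.02 → $3,833.63
After Aug 12: 536 on hand, pool $11,897.39 (≈ $22.1966 each)
After Aug 13: 873 on hand, pool $18,974.39 (≈ $21.7347 each)
Aug 16, sell 25: 25/873 × $18,974.39 → $543.36
Total COGS = $6,387.98 + $3,833.63 + $543.36 = $10,764.97
Ending inventory (cost pool remaining) = $18,431.03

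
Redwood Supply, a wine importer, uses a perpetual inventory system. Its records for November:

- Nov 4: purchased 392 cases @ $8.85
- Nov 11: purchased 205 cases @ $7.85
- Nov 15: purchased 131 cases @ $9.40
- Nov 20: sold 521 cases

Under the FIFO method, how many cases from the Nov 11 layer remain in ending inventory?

Nov 20, 521 sold [FIFO — oldest first]: 392 @ $8.85 + 129 @ $7.85 = $4,481.85
Ending inventory: 76 @ $7.85 + 131 @ $9.40 = $1,828.00
Check: goods available $6,309.85 = COGS $4,481.85 + ending $1,828.00

76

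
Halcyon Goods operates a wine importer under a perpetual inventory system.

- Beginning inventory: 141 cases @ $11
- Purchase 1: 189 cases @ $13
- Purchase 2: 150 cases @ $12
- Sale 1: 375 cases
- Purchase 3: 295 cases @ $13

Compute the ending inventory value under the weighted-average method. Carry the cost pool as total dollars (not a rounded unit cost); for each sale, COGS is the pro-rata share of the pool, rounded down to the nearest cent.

After Beginning: 141 on hand, pool $1,551.00 (≈ $11.0000 each)
After Purchase 1: 330 on hand, pool $4,008.00 (≈ $12.1455 each)
After Purchase 2: 480 on hand, pool $5,808.00 (≈ $12.1000 each)
Sale 1, sell 375: 375/480 × $5,808.00 → $4,537.50
After Purchase 3: 400 on hand, pool $5,105.50 (≈ $12.7637 each)
Ending inventory (cost pool remaining) = $5,105.50
Check: goods available $9,643.00 = COGS $4,537.50 + ending $5,105.50

Ending inventory = $5,105.50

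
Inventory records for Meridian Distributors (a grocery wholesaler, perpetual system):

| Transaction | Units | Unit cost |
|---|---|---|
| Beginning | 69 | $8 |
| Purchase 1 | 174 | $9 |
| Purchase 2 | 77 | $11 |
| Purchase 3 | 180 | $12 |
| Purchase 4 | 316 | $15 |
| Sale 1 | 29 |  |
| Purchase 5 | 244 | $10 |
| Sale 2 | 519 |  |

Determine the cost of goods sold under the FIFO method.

COGS = $5,845

Sale 1 (29) [FIFO — oldest first]: 29 @ $8 = $232
Sale 2 (519) [FIFO — oldest first]: 40 @ $8 + 174 @ $9 + 77 @ $11 + 180 @ $12 + 48 @ $15 = $5,613
Total COGS = $232 + $5,613 = $5,845
Ending inventory: 268 @ $15 + 244 @ $10 = $6,460
Check: goods available $12,305 = COGS $5,845 + ending $6,460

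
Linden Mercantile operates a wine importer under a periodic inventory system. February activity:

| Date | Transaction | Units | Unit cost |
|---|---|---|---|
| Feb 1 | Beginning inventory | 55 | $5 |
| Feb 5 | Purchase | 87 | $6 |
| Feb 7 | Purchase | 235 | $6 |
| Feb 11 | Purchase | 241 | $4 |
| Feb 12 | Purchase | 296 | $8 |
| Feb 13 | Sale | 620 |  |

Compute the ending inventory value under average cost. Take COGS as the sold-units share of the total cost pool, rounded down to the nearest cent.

Feb 13, sell 620: 620/914 × $5,539.00 → $3,757.30
Ending inventory (cost pool remaining) = $1,781.70

Ending inventory = $1,781.70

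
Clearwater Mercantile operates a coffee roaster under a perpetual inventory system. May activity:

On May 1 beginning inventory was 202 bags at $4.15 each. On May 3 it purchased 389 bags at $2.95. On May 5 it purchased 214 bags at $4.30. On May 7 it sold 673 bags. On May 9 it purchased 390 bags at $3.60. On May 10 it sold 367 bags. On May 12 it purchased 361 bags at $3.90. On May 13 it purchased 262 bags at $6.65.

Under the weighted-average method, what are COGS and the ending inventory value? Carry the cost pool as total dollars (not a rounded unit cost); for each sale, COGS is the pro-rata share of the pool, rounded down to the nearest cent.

COGS = $3,751.65; ending inventory = $3,708.60

After May 1: 202 on hand, pool $838.30 (≈ $4.1500 each)
After May 3: 591 on hand, pool $1,985.85 (≈ $3.3602 each)
After May 5: 805 on hand, pool $2,906.05 (≈ $3.6100 each)
May 7, sell 673: 673/805 × $2,906.05 → $2,429.53
After May 9: 522 on hand, pool $1,880.52 (≈ $3.6025 each)
May 10, sell 367: 367/522 × $1,880.52 → $1,322.12
After May 12: 516 on hand, pool $1,966.30 (≈ $3.8107 each)
After May 13: 778 on hand, pool $3,708.60 (≈ $4.7668 each)
Total COGS = $2,429.53 + $1,322.12 = $3,751.65
Ending inventory (cost pool remaining) = $3,708.60
Check: goods available $7,460.25 = COGS $3,751.65 + ending $3,708.60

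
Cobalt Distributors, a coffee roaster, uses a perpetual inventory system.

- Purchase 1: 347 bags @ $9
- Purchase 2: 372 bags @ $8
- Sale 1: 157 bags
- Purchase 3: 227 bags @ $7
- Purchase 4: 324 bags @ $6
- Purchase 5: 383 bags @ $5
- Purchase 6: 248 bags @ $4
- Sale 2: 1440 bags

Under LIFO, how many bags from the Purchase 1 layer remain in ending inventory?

Sale 1 (157) [LIFO — newest first]: 157 @ $8 = $1,256
Sale 2 (1440) [LIFO — newest first]: 248 @ $4 + 383 @ $5 + 324 @ $6 + 227 @ $7 + 215 @ $8 + 43 @ $9 = $8,547
Total COGS = $1,256 + $8,547 = $9,803
Ending inventory: 304 @ $9 = $2,736
Check: goods available $12,539 = COGS $9,803 + ending $2,736

304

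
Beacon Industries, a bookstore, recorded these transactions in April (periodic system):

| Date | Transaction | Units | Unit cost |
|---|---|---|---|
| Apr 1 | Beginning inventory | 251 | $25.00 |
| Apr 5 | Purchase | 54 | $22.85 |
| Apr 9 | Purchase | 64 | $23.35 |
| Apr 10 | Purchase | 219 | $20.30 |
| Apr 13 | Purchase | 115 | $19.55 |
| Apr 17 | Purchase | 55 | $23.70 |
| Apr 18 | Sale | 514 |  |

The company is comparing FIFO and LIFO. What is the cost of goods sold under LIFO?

FIFO COGS: 251 @ $25.00 + 54 @ $22.85 + 64 @ $23.35 + 145 @ $20.30 = $11,946.80
LIFO COGS: 55 @ $23.70 + 115 @ $19.55 + 219 @ $20.30 + 64 @ $23.35 + 54 @ $22.85 + 7 @ $25.00 = $10,900.75

COGS = $10,900.75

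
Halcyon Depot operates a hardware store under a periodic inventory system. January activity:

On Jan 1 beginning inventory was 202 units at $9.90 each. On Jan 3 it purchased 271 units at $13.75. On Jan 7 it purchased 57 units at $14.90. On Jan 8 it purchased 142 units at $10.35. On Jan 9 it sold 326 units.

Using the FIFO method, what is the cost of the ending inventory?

Ending inventory = $4,340.25

Jan 9, 326 sold [FIFO — oldest first]: 202 @ $9.90 + 124 @ $13.75 = $3,704.80
Ending inventory: 147 @ $13.75 + 57 @ $14.90 + 142 @ $10.35 = $4,340.25
Check: goods available $8,045.05 = COGS $3,704.80 + ending $4,340.25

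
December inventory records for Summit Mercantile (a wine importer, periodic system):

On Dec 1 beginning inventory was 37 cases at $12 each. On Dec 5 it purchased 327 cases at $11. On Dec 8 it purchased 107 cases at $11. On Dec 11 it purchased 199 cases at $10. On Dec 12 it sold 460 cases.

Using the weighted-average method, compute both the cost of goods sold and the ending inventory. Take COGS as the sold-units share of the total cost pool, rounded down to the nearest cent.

COGS = $4,948.77; ending inventory = $2,259.23

Dec 12, sell 460: 460/670 × $7,208.00 → $4,948.77
Ending inventory (cost pool remaining) = $2,259.23
Check: goods available $7,208.00 = COGS $4,948.77 + ending $2,259.23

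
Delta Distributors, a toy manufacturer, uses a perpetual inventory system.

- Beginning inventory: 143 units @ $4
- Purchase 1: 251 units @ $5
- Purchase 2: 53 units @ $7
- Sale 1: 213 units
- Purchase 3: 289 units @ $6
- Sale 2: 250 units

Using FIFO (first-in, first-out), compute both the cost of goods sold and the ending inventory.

Sale 1 (213) [FIFO — oldest first]: 143 @ $4 + 70 @ $5 = $922
Sale 2 (250) [FIFO — oldest first]: 181 @ $5 + 53 @ $7 + 16 @ $6 = $1,372
Total COGS = $922 + $1,372 = $2,294
Ending inventory: 273 @ $6 = $1,638

COGS = $2,294; ending inventory = $1,638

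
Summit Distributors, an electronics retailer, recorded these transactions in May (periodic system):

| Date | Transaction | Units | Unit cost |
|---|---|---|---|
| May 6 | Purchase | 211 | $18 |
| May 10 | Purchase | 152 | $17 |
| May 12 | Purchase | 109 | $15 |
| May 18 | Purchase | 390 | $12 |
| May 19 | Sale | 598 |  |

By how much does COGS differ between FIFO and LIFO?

$1,531

FIFO COGS: 211 @ $18 + 152 @ $17 + 109 @ $15 + 126 @ $12 = $9,529
LIFO COGS: 390 @ $12 + 109 @ $15 + 99 @ $17 = $7,998
Difference = |$9,529 − $7,998| = $1,531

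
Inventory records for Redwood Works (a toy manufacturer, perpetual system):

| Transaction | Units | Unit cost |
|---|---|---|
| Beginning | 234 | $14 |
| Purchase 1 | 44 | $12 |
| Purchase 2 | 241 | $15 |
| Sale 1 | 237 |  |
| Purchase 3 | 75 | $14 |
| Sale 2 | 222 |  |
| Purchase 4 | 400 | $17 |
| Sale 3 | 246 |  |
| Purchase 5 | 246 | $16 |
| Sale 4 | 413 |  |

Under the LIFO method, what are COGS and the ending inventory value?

COGS = $17,497; ending inventory = $1,708

Sale 1 (237) [LIFO — newest first]: 237 @ $15 = $3,555
Sale 2 (222) [LIFO — newest first]: 75 @ $14 + 4 @ $15 + 44 @ $12 + 99 @ $14 = $3,024
Sale 3 (246) [LIFO — newest first]: 246 @ $17 = $4,182
Sale 4 (413) [LIFO — newest first]: 246 @ $16 + 154 @ $17 + 13 @ $14 = $6,736
Total COGS = $3,555 + $3,024 + $4,182 + $6,736 = $17,497
Ending inventory: 122 @ $14 = $1,708
Check: goods available $19,205 = COGS $17,497 + ending $1,708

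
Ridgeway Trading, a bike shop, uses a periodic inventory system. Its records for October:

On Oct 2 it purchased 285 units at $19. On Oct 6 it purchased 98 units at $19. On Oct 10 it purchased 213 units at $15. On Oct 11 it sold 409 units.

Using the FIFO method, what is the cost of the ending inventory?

Ending inventory = $2,805

Oct 11, 409 sold [FIFO — oldest first]: 285 @ $19 + 98 @ $19 + 26 @ $15 = $7,667
Ending inventory: 187 @ $15 = $2,805
Check: goods available $10,472 = COGS $7,667 + ending $2,805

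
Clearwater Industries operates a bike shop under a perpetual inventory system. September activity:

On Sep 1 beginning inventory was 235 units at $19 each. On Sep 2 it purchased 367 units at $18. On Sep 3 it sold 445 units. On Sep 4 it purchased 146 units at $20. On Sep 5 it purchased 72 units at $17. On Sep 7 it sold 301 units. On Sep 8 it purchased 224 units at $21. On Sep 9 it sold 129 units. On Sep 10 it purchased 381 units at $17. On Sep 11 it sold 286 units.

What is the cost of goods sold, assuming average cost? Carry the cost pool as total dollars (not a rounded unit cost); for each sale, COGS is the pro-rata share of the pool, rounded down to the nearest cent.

COGS = $21,628.83

After Sep 1: 235 on hand, pool $4,465.00 (≈ $19.0000 each)
After Sep 2: 602 on hand, pool $11,071.00 (≈ $18.3904 each)
Sep 3, sell 445: 445/602 × $11,071.00 → $8,183.71
After Sep 4: 303 on hand, pool $5,807.29 (≈ $19.1660 each)
After Sep 5: 375 on hand, pool $7,031.29 (≈ $18.7501 each)
Sep 7, sell 301: 301/375 × $7,031.29 → $5,643.78
After Sep 8: 298 on hand, pool $6,091.51 (≈ $20.4413 each)
Sep 9, sell 129: 129/298 × $6,091.51 → $2,636.92
After Sep 10: 550 on hand, pool $9,931.59 (≈ $18.0574 each)
Sep 11, sell 286: 286/550 × $9,931.59 → $5,164.42
Total COGS = $8,183.71 + $5,643.78 + $2,636.92 + $5,164.42 = $21,628.83
Ending inventory (cost pool remaining) = $4,767.17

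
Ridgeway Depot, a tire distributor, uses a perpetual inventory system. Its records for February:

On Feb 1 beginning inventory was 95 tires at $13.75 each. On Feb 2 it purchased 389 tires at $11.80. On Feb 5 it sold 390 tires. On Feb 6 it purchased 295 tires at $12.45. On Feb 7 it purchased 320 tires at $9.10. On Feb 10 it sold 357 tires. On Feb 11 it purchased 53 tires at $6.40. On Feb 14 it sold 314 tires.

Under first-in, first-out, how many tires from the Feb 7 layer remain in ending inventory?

Feb 5, 390 sold [FIFO — oldest first]: 95 @ $13.75 + 295 @ $11.80 = $4,787.25
Feb 10, 357 sold [FIFO — oldest first]: 94 @ $11.80 + 263 @ $12.45 = $4,383.55
Feb 14, 314 sold [FIFO — oldest first]: 32 @ $12.45 + 282 @ $9.10 = $2,964.60
Total COGS = $4,787.25 + $4,383.55 + $2,964.60 = $12,135.40
Ending inventory: 38 @ $9.10 + 53 @ $6.40 = $685.00

38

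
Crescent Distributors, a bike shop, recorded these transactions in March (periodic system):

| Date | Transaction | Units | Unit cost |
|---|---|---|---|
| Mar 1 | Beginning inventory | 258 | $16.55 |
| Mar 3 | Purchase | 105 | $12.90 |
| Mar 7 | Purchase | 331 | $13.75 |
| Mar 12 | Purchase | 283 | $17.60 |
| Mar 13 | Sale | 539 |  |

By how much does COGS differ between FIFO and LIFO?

$456.40

FIFO COGS: 258 @ $16.55 + 105 @ $12.90 + 176 @ $13.75 = $8,044.40
LIFO COGS: 283 @ $17.60 + 256 @ $13.75 = $8,500.80
Difference = |$8,044.40 − $8,500.80| = $456.40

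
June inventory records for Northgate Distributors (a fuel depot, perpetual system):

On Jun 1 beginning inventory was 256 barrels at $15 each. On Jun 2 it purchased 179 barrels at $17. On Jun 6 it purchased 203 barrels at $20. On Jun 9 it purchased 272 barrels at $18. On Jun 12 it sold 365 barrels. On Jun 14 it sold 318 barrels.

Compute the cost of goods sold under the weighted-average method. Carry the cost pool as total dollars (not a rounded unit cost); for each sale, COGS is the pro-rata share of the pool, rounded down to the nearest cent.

COGS = $11,887.95

After Jun 1: 256 on hand, pool $3,840.00 (≈ $15.0000 each)
After Jun 2: 435 on hand, pool $6,883.00 (≈ $15.8230 each)
After Jun 6: 638 on hand, pool $10,943.00 (≈ $17.1520 each)
After Jun 9: 910 on hand, pool $15,839.00 (≈ $17.4055 each)
Jun 12, sell 365: 365/910 × $15,839.00 → $6,353.00
Jun 14, sell 318: 318/545 × $9,486.00 → $5,534.95
Total COGS = $6,353.00 + $5,534.95 = $11,887.95
Ending inventory (cost pool remaining) = $3,951.05
Check: goods available $15,839.00 = COGS $11,887.95 + ending $3,951.05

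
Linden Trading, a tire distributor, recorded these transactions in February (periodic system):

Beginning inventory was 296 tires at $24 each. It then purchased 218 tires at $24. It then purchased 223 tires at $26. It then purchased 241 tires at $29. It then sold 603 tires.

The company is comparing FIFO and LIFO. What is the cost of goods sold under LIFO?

FIFO COGS: 296 @ $24 + 218 @ $24 + 89 @ $26 = $14,650
LIFO COGS: 241 @ $29 + 223 @ $26 + 139 @ $24 = $16,123

COGS = $16,123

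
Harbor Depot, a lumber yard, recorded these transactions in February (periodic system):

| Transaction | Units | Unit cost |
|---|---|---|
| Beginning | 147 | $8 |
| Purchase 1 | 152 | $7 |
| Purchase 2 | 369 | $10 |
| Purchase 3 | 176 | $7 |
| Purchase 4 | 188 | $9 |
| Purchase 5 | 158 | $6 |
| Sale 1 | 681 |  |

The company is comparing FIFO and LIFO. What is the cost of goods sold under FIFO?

FIFO COGS: 147 @ $8 + 152 @ $7 + 369 @ $10 + 13 @ $7 = $6,021
LIFO COGS: 158 @ $6 + 188 @ $9 + 176 @ $7 + 159 @ $10 = $5,462

COGS = $6,021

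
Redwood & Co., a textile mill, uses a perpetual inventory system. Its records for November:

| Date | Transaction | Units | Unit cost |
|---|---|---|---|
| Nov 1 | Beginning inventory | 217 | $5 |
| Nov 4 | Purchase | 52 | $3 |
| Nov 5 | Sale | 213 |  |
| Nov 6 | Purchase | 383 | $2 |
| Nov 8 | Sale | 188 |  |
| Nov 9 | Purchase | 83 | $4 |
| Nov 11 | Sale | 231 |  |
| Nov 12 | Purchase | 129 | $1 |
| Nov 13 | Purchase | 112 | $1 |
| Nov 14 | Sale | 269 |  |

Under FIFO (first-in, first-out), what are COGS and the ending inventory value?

COGS = $2,505; ending inventory = $75

Nov 5, 213 sold [FIFO — oldest first]: 213 @ $5 = $1,065
Nov 8, 188 sold [FIFO — oldest first]: 4 @ $5 + 52 @ $3 + 132 @ $2 = $440
Nov 11, 231 sold [FIFO — oldest first]: 231 @ $2 = $462
Nov 14, 269 sold [FIFO — oldest first]: 20 @ $2 + 83 @ $4 + 129 @ $1 + 37 @ $1 = $538
Total COGS = $1,065 + $440 + $462 + $538 = $2,505
Ending inventory: 75 @ $1 = $75
Check: goods available $2,580 = COGS $2,505 + ending $75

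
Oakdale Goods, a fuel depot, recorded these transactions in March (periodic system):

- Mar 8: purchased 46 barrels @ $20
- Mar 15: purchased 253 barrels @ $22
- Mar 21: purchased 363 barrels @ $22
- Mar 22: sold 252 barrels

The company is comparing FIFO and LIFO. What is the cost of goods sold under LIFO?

COGS = $5,544

FIFO COGS: 46 @ $20 + 206 @ $22 = $5,452
LIFO COGS: 252 @ $22 = $5,544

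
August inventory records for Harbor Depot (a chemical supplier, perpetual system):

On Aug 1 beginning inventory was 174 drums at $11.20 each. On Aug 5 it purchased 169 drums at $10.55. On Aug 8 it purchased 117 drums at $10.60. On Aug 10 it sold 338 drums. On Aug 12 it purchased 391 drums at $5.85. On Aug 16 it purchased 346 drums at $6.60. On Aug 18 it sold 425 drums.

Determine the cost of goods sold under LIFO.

Aug 10, 338 sold [LIFO — newest first]: 117 @ $10.60 + 169 @ $10.55 + 52 @ $11.20 = $3,605.55
Aug 18, 425 sold [LIFO — newest first]: 346 @ $6.60 + 79 @ $5.85 = $2,745.75
Total COGS = $3,605.55 + $2,745.75 = $6,351.30
Ending inventory: 122 @ $11.20 + 312 @ $5.85 = $3,191.60
Check: goods available $9,542.90 = COGS $6,351.30 + ending $3,191.60

COGS = $6,351.30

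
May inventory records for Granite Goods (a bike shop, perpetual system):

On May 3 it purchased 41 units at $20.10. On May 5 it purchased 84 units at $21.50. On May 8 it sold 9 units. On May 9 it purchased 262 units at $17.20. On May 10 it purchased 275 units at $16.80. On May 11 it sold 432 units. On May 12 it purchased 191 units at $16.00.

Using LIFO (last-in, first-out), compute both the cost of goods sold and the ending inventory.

May 8, 9 sold [LIFO — newest first]: 9 @ $21.50 = $193.50
May 11, 432 sold [LIFO — newest first]: 275 @ $16.80 + 157 @ $17.20 = $7,320.40
Total COGS = $193.50 + $7,320.40 = $7,513.90
Ending inventory: 41 @ $20.10 + 75 @ $21.50 + 105 @ $17.20 + 191 @ $16.00 = $7,298.60
Check: goods available $14,812.50 = COGS $7,513.90 + ending $7,298.60

COGS = $7,513.90; ending inventory = $7,298.60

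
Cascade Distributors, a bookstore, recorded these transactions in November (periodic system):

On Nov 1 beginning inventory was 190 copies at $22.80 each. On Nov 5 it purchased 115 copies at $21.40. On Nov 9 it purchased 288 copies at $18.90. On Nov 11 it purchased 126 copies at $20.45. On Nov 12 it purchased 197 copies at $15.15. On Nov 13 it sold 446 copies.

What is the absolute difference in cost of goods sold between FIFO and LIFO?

FIFO COGS: 190 @ $22.80 + 115 @ $21.40 + 141 @ $18.90 = $9,457.90
LIFO COGS: 197 @ $15.15 + 126 @ $20.45 + 123 @ $18.90 = $7,885.95
Difference = |$9,457.90 − $7,885.95| = $1,571.95

$1,571.95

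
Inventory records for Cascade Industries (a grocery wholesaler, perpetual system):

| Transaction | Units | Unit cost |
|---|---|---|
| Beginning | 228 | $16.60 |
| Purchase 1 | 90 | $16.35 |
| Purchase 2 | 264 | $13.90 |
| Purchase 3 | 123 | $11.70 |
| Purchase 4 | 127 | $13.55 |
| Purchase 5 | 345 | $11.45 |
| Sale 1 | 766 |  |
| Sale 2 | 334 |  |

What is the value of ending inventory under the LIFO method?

Sale 1 (766) [LIFO — newest first]: 345 @ $11.45 + 127 @ $13.55 + 123 @ $11.70 + 171 @ $13.90 = $9,487.10
Sale 2 (334) [LIFO — newest first]: 93 @ $13.90 + 90 @ $16.35 + 151 @ $16.60 = $5,270.80
Total COGS = $9,487.10 + $5,270.80 = $14,757.90
Ending inventory: 77 @ $16.60 = $1,278.20

Ending inventory = $1,278.20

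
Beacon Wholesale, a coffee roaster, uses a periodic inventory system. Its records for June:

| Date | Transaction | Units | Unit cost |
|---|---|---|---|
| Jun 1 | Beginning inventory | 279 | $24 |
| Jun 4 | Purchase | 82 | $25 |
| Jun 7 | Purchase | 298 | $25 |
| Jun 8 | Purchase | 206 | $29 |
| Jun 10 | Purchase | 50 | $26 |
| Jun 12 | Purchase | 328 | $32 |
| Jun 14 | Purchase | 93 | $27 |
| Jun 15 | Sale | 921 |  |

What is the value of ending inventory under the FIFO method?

Jun 15, 921 sold [FIFO — oldest first]: 279 @ $24 + 82 @ $25 + 298 @ $25 + 206 @ $29 + 50 @ $26 + 6 @ $32 = $23,662
Ending inventory: 322 @ $32 + 93 @ $27 = $12,815

Ending inventory = $12,815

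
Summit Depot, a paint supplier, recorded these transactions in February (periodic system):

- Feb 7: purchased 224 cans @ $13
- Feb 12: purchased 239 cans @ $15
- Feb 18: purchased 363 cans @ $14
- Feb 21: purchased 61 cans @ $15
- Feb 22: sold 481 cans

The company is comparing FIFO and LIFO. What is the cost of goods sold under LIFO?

FIFO COGS: 224 @ $13 + 239 @ $15 + 18 @ $14 = $6,749
LIFO COGS: 61 @ $15 + 363 @ $14 + 57 @ $15 = $6,852

COGS = $6,852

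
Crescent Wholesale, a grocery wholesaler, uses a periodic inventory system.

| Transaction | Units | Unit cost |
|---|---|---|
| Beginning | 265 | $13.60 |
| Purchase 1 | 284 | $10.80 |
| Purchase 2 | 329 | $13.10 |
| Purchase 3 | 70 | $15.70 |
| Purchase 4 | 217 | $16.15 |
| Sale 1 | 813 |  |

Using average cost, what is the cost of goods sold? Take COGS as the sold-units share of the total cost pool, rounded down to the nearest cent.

COGS = $10,875.81

Sale 1, sell 813: 813/1165 × $15,584.65 → $10,875.81
Ending inventory (cost pool remaining) = $4,708.84
Check: goods available $15,584.65 = COGS $10,875.81 + ending $4,708.84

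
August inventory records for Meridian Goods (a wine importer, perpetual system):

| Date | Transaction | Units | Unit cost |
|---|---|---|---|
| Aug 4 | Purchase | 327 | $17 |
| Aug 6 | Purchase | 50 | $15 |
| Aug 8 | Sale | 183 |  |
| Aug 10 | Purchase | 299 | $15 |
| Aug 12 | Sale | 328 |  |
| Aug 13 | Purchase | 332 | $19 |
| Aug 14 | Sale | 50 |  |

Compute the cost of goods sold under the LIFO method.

Aug 8, 183 sold [LIFO — newest first]: 50 @ $15 + 133 @ $17 = $3,011
Aug 12, 328 sold [LIFO — newest first]: 299 @ $15 + 29 @ $17 = $4,978
Aug 14, 50 sold [LIFO — newest first]: 50 @ $19 = $950
Total COGS = $3,011 + $4,978 + $950 = $8,939
Ending inventory: 165 @ $17 + 282 @ $19 = $8,163

COGS = $8,939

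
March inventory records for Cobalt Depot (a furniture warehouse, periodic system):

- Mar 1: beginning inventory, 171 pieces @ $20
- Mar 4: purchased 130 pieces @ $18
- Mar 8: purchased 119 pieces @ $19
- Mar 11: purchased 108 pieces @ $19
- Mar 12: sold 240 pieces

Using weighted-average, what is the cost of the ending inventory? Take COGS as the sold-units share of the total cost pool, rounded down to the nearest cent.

Ending inventory = $5,494.37

Mar 12, sell 240: 240/528 × $10,073.00 → $4,578.63
Ending inventory (cost pool remaining) = $5,494.37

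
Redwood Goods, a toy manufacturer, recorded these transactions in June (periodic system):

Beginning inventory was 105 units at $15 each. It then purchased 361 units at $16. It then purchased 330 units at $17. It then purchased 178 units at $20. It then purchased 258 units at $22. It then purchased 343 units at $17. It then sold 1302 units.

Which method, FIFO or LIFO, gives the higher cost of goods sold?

FIFO COGS: 105 @ $15 + 361 @ $16 + 330 @ $17 + 178 @ $20 + 258 @ $22 + 70 @ $17 = $23,387
LIFO COGS: 343 @ $17 + 258 @ $22 + 178 @ $20 + 330 @ $17 + 193 @ $16 = $23,765

LIFO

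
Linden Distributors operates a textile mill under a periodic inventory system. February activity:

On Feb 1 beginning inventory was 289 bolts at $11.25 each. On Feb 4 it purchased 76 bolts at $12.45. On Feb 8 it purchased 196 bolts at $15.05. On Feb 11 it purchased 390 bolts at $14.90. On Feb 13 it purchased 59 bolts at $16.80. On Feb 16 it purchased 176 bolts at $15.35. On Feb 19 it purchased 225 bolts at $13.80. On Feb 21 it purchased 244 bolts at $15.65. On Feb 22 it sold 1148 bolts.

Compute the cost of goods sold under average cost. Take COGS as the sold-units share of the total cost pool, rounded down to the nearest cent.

Feb 22, sell 1148: 1148/1655 × $23,574.65 → $16,352.68
Ending inventory (cost pool remaining) = $7,221.97

COGS = $16,352.68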